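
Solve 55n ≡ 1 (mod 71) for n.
Since 71 is prime, by Fermat 55^(-1) ≡ 55^{69} ≡ 31 (mod 71). Verify: 55 × 31 = 1705 ≡ 1 (mod 71)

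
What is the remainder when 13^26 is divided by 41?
By repeated squaring mod 41: 13^{1}≡13, 13^{2}≡5, 13^{4}≡25, 13^{8}≡10, 13^{16}≡18. Then 13^{26} = 13^{16+8+2} ≡ 18 × 10 × 5 ≡ 39 mod 41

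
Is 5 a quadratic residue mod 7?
By Euler's criterion: 5^{3} ≡ 6 mod 7. Since this equals -1 (≡ 6), 5 is not a QR.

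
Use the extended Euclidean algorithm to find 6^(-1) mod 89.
Extended GCD: 6(15) + 89(-1) = 1. So 6^(-1) ≡ 15 (mod 89). Verify: 6 × 15 = 90 ≡ 1 (mod 89)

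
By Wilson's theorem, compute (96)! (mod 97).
By Wilson's theorem, (96)! ≡ -1 ≡ 96 (mod 97)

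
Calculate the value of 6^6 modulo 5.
Using Fermat: 6^{4} ≡ 1 (mod 5). 6 ≡ 2 (mod 4). So 6^{6} ≡ 6^{2} ≡ 1 (mod 5)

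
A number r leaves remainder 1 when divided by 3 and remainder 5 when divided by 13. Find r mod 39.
M = 3 × 13 = 39. M₁ = 13, y₁ ≡ 1 mod 3. M₂ = 3, y₂ ≡ 9 mod 13. r = 1×13×1 + 5×3×9 ≡ 31 mod 39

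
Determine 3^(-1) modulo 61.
Since 61 is prime, by Fermat 3^(-1) ≡ 3^{59} ≡ 41 mod 61. Verify: 3 × 41 = 123 ≡ 1 mod 61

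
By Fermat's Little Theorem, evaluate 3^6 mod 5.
By Fermat: 3^{4} ≡ 1 (mod 5). So 3^{6} = 3^{4} · 3^{2} ≡ 3^{2} ≡ 4 (mod 5)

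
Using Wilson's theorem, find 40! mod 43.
(42)! = (40)! × (41) × (42) ≡ -1 mod 43. So (40)! ≡ -1 × [(42)(41)]^(-1) ≡ 21 mod 43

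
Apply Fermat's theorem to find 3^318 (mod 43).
By Fermat: 3^{42} ≡ 1 (mod 43). 318 ≡ 24 (mod 42). So 3^{318} ≡ 3^{24} ≡ 16 (mod 43)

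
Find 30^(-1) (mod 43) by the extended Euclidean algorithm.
Extended GCD: 30(-10) + 43(7) = 1. So 30^(-1) ≡ -10 ≡ 33 (mod 43). Verify: 30 × 33 = 990 ≡ 1 (mod 43)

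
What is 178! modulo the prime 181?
(180)! = (178)! × (179) × (180) ≡ -1 (mod 181). So (178)! ≡ -1 × [(180)(179)]^(-1) ≡ 90 (mod 181)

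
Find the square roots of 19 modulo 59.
The square roots of 19 mod 59 are 45 and 14. Verify: 45² = 2025 ≡ 19 (mod 59)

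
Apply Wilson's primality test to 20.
(19)! mod 20 = 0. Since 0 ≢ -1 mod 20, 20 is not prime.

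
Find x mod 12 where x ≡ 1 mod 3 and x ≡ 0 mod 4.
M = 3 × 4 = 12. M₁ = 4, y₁ ≡ 1 mod 3. M₂ = 3, y₂ ≡ 3 mod 4. x = 1×4×1 + 0×3×3 ≡ 4 mod 12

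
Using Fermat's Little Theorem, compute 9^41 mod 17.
By Fermat: 9^{16} ≡ 1 (mod 17). 41 = 2×16 + 9. So 9^{41} ≡ 9^{9} ≡ 9 (mod 17)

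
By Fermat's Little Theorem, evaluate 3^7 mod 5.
By Fermat: 3^{4} ≡ 1 mod 5. So 3^{7} = 3^{4} · 3^{3} ≡ 3^{3} ≡ 2 mod 5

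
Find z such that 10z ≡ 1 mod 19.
Since 19 is prime, by Fermat 10^(-1) ≡ 10^{17} ≡ 2 mod 19. Verify: 10 × 2 = 20 ≡ 1 mod 19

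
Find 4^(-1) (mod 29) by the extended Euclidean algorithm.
Extended GCD: 4(-7) + 29(1) = 1. So 4^(-1) ≡ -7 ≡ 22 (mod 29). Verify: 4 × 22 = 88 ≡ 1 (mod 29)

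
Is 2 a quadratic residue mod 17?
By Euler's criterion: 2^{8} ≡ 1 mod 17. Since this equals 1, 2 is a QR.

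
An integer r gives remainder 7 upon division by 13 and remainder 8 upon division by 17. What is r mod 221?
M = 13 × 17 = 221. M₁ = 17, y₁ ≡ 10 mod 13. M₂ = 13, y₂ ≡ 4 mod 17. r = 7×17×10 + 8×13×4 ≡ 59 mod 221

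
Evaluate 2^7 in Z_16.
By repeated squaring mod 16: 2^{1}≡2, 2^{2}≡4, 2^{4}≡0. Then 2^{7} = 2^{4+2+1} ≡ 0 × 4 × 2 ≡ 0 mod 16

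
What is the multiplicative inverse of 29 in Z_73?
Since 73 is prime, by Fermat 29^(-1) ≡ 29^{71} ≡ 68 (mod 73). Verify: 29 × 68 = 1972 ≡ 1 (mod 73)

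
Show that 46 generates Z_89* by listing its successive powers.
46^1, 46^2, ..., 46^{88} mod 89: [46, 69, 59, 44, 66, 10, 15, 67, 56, 84, 37, 11, 61, 47, 26, 39, 14, 21, 76, 25, 82, 34, 51, 32, 48, 72, 19, 73, 65, 53, 35, 8, 12, 18, 27, 85, 83, 80, 31, 2, 3, 49, 29, 88, 43, 20, 30, 45, 23, 79, 74, 22, 33, 5, 52, 78, 28, 42, 63, 50, 75, 68, 13, 64, 7, 55, 38, 57, 41, 17, 70, 16, 24, 36, 54, 81, 77, 71, 62, 4, 6, 9, 58, 87, 86, 40, 60, 1]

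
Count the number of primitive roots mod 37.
A prime p has φ(p-1) primitive roots; here φ(36) = 12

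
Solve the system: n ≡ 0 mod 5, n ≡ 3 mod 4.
M = 5 × 4 = 20. M₁ = 4, y₁ ≡ 4 mod 5. M₂ = 5, y₂ ≡ 1 mod 4. n = 0×4×4 + 3×5×1 ≡ 15 mod 20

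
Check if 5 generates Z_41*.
5^{20} ≡ 1 (mod 41) and 20 < 40, so ord_41(5) = 20 ≠ 40 and 5 is not a primitive root.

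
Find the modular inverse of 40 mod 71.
Since 71 is prime, by Fermat 40^(-1) ≡ 40^{69} ≡ 16 (mod 71). Verify: 40 × 16 = 640 ≡ 1 (mod 71)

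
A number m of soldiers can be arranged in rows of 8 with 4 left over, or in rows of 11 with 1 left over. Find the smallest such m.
M = 8 × 11 = 88. M₁ = 11, y₁ ≡ 3 mod 8. M₂ = 8, y₂ ≡ 7 mod 11. m = 4×11×3 + 1×8×7 ≡ 12 mod 88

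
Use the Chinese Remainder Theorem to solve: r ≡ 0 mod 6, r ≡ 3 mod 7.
M = 6 × 7 = 42. M₁ = 7, y₁ ≡ 1 mod 6. M₂ = 6, y₂ ≡ 6 mod 7. r = 0×7×1 + 3×6×6 ≡ 24 mod 42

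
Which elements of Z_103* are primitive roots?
There are φ(102) = 32 primitive roots mod 103: {5, 6, 11, 12, 20, 21, 35, 40, 43, 44, 45, 48, 51, 53, 54, 62, 65, 67, 70, 71, 74, 75, 77, 78, 84, 85, 86, 87, 88, 96, 99, 101}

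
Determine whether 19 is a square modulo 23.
By Euler's criterion: 19^{11} ≡ 22 (mod 23). Since this equals -1 (≡ 22), 19 is not a QR.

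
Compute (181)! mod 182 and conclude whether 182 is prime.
(181)! mod 182 = 0. Since 0 ≢ -1 mod 182, 182 is not prime.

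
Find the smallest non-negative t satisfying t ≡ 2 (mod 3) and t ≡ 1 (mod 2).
M = 3 × 2 = 6. M₁ = 2, y₁ ≡ 2 (mod 3). M₂ = 3, y₂ ≡ 1 (mod 2). t = 2×2×2 + 1×3×1 ≡ 5 (mod 6)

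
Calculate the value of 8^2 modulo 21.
8^{2} = 64 ≡ 1 (mod 21)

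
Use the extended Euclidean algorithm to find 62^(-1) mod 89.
Extended GCD: 62(-33) + 89(23) = 1. So 62^(-1) ≡ -33 ≡ 56 mod 89. Verify: 62 × 56 = 3472 ≡ 1 mod 89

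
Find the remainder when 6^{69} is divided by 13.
By Fermat: 6^{12} ≡ 1 (mod 13). 69 = 5×12 + 9. So 6^{69} ≡ 6^{9} ≡ 5 (mod 13)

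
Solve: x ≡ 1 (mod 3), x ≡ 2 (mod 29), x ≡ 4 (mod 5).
M = 3 × 29 × 5 = 435. M₁ = 145, y₁ ≡ 1 (mod 3). M₂ = 15, y₂ ≡ 2 (mod 29). M₃ = 87, y₃ ≡ 3 (mod 5). x = 1×145×1 + 2×15×2 + 4×87×3 ≡ 379 (mod 435)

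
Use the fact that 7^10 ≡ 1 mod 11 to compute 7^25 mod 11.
By Fermat: 7^{10} ≡ 1 mod 11. 25 = 2×10 + 5. So 7^{25} ≡ 7^{5} ≡ 10 mod 11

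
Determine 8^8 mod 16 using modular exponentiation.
By repeated squaring mod 16: 8^{1}≡8, 8^{2}≡0, 8^{4}≡0, 8^{8}≡0. So 8^{8} ≡ 0 mod 16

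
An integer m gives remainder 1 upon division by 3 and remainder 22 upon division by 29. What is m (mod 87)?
M = 3 × 29 = 87. M₁ = 29, y₁ ≡ 2 (mod 3). M₂ = 3, y₂ ≡ 10 (mod 29). m = 1×29×2 + 22×3×10 ≡ 22 (mod 87)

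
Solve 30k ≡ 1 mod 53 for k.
Since 53 is prime, by Fermat 30^(-1) ≡ 30^{51} ≡ 23 mod 53. Verify: 30 × 23 = 690 ≡ 1 mod 53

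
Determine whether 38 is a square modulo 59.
By Euler's criterion: 38^{29} ≡ 58 (mod 59). Since this equals -1 (≡ 58), 38 is not a QR.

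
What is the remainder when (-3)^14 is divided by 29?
By repeated squaring mod 29: (-3)^{1}≡26, (-3)^{2}≡9, (-3)^{4}≡23, (-3)^{8}≡7. Then (-3)^{14} = (-3)^{8+4+2} ≡ 7 × 23 × 9 ≡ 28 mod 29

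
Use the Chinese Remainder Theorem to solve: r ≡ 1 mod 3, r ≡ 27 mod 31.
M = 3 × 31 = 93. M₁ = 31, y₁ ≡ 1 mod 3. M₂ = 3, y₂ ≡ 21 mod 31. r = 1×31×1 + 27×3×21 ≡ 58 mod 93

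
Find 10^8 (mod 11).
By repeated squaring (mod 11): 10^{1}≡10, 10^{2}≡1, 10^{4}≡1, 10^{8}≡1. So 10^{8} ≡ 1 (mod 11)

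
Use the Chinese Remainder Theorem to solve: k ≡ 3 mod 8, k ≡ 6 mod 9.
M = 8 × 9 = 72. M₁ = 9, y₁ ≡ 1 mod 8. M₂ = 8, y₂ ≡ 8 mod 9. k = 3×9×1 + 6×8×8 ≡ 51 mod 72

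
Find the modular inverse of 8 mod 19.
Since 19 is prime, by Fermat 8^(-1) ≡ 8^{17} ≡ 12 (mod 19). Verify: 8 × 12 = 96 ≡ 1 (mod 19)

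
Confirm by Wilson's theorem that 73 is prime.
(72)! mod 73 = 72. Since this equals -1 (mod 73), Wilson confirms 73 is prime.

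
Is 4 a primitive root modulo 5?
4^{2} ≡ 1 (mod 5) and 2 < 4, so ord_5(4) = 2 ≠ 4 and 4 is not a primitive root.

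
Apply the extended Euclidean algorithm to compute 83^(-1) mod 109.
Extended GCD: 83(-21) + 109(16) = 1. So 83^(-1) ≡ -21 ≡ 88 mod 109. Verify: 83 × 88 = 7304 ≡ 1 mod 109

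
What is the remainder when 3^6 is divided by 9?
By repeated squaring (mod 9): 3^{1}≡3, 3^{2}≡0, 3^{4}≡0. Then 3^{6} = 3^{4+2} ≡ 0 × 0 ≡ 0 (mod 9)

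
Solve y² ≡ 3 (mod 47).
The square roots of 3 mod 47 are 12 and 35. Verify: 12² = 144 ≡ 3 (mod 47)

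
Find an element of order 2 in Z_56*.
29 has order 2 mod 56 since 29^{2} ≡ 1 (mod 56) and no smaller power works.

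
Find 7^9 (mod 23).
By repeated squaring (mod 23): 7^{1}≡7, 7^{2}≡3, 7^{4}≡9, 7^{8}≡12. Then 7^{9} = 7^{8+1} ≡ 12 × 7 ≡ 15 (mod 23)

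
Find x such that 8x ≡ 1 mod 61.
Since 61 is prime, by Fermat 8^(-1) ≡ 8^{59} ≡ 23 mod 61. Verify: 8 × 23 = 184 ≡ 1 mod 61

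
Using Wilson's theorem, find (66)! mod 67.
By Wilson's theorem, (66)! ≡ -1 ≡ 66 (mod 67)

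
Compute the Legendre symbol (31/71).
(31/71) = 31^{35} mod 71 = -1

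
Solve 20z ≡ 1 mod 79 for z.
Since 79 is prime, by Fermat 20^(-1) ≡ 20^{77} ≡ 4 mod 79. Verify: 20 × 4 = 80 ≡ 1 mod 79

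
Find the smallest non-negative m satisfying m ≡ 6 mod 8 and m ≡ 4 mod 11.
M = 8 × 11 = 88. M₁ = 11, y₁ ≡ 3 mod 8. M₂ = 8, y₂ ≡ 7 mod 11. m = 6×11×3 + 4×8×7 ≡ 70 mod 88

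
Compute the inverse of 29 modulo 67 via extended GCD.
Extended GCD: 29(-30) + 67(13) = 1. So 29^(-1) ≡ -30 ≡ 37 mod 67. Verify: 29 × 37 = 1073 ≡ 1 mod 67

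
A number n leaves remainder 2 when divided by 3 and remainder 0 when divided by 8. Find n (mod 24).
M = 3 × 8 = 24. M₁ = 8, y₁ ≡ 2 (mod 3). M₂ = 3, y₂ ≡ 3 (mod 8). n = 2×8×2 + 0×3×3 ≡ 8 (mod 24)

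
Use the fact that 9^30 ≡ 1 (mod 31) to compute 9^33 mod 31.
By Fermat: 9^{30} ≡ 1 (mod 31). So 9^{33} = 9^{30} · 9^{3} ≡ 9^{3} ≡ 16 (mod 31)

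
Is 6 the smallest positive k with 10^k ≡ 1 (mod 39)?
Powers of 10 mod 39: 10^1≡10, 10^2≡22, 10^3≡25, 10^4≡16, 10^5≡4, 10^6≡1. First k with 10^k≡1 is k=6. Yes, ord_39(10) = 6.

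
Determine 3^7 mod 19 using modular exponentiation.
By repeated squaring mod 19: 3^{1}≡3, 3^{2}≡9, 3^{4}≡5. Then 3^{7} = 3^{4+2+1} ≡ 5 × 9 × 3 ≡ 2 mod 19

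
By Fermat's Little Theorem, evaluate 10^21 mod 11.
By Fermat: 10^{10} ≡ 1 mod 11. 21 = 2×10 + 1. So 10^{21} ≡ 10^{1} ≡ 10 mod 11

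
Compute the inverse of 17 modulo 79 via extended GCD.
Extended GCD: 17(14) + 79(-3) = 1. So 17^(-1) ≡ 14 (mod 79). Verify: 17 × 14 = 238 ≡ 1 (mod 79)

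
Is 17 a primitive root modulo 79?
17^{26} ≡ 1 (mod 79) and 26 < 78, so ord_79(17) = 26 ≠ 78 and 17 is not a primitive root.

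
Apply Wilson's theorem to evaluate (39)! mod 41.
(40)! = (39)! × (40) ≡ -1 (mod 41). So (39)! ≡ -1 × (40)^(-1) ≡ (-1)×(-1) = 1 (mod 41)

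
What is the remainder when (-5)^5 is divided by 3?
Using Fermat: (-5)^{2} ≡ 1 (mod 3). 5 ≡ 1 (mod 2). So (-5)^{5} ≡ (-5)^{1} ≡ 1 (mod 3)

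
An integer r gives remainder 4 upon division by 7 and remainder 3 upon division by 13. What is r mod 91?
M = 7 × 13 = 91. M₁ = 13, y₁ ≡ 6 mod 7. M₂ = 7, y₂ ≡ 2 mod 13. r = 4×13×6 + 3×7×2 ≡ 81 mod 91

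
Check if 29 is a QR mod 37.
By Euler's criterion: 29^{18} ≡ 36 (mod 37). Since this equals -1 (≡ 36), 29 is not a QR.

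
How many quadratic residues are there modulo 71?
Exactly half the non-zero residues mod a prime are QRs: (71-1)/2 = 35.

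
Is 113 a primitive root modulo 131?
113^{13} ≡ 1 (mod 131) and 13 < 130, so ord_131(113) = 13 ≠ 130 and 113 is not a primitive root.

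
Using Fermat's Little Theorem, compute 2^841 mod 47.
By Fermat: 2^{46} ≡ 1 mod 47. 841 ≡ 13 mod 46. So 2^{841} ≡ 2^{13} ≡ 14 mod 47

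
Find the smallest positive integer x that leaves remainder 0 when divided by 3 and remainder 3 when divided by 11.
M = 3 × 11 = 33. M₁ = 11, y₁ ≡ 2 mod 3. M₂ = 3, y₂ ≡ 4 mod 11. x = 0×11×2 + 3×3×4 ≡ 3 mod 33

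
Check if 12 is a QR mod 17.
By Euler's criterion: 12^{8} ≡ 16 (mod 17). Since this equals -1 (≡ 16), 12 is not a QR.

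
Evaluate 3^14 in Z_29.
By repeated squaring (mod 29): 3^{1}≡3, 3^{2}≡9, 3^{4}≡23, 3^{8}≡7. Then 3^{14} = 3^{8+4+2} ≡ 7 × 23 × 9 ≡ 28 (mod 29)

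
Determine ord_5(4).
Powers of 4 mod 5: 4^1≡4, 4^2≡1. ord_5(4) = 2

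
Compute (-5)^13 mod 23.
By repeated squaring mod 23: (-5)^{1}≡18, (-5)^{2}≡2, (-5)^{4}≡4, (-5)^{8}≡16. Then (-5)^{13} = (-5)^{8+4+1} ≡ 16 × 4 × 18 ≡ 2 mod 23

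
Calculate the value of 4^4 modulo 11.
4^{4} = 256 ≡ 3 (mod 11)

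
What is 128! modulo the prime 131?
(130)! = (128)! × (129) × (130) ≡ -1 (mod 131). So (128)! ≡ -1 × [(130)(129)]^(-1) ≡ 65 (mod 131)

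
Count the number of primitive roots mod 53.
Number of primitive roots mod 53 = φ(p-1) = φ(52) = 24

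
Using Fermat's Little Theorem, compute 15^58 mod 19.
By Fermat: 15^{18} ≡ 1 mod 19. 58 = 3×18 + 4. So 15^{58} ≡ 15^{4} ≡ 9 mod 19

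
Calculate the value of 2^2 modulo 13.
2^{2} = 4 ≡ 4 mod 13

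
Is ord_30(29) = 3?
Powers of 29 mod 30: 29^1≡29, 29^2≡1. Already 29^2≡1, so the order is 2 < 3. No, the actual order is 2.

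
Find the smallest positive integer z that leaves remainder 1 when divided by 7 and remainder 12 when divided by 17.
M = 7 × 17 = 119. M₁ = 17, y₁ ≡ 5 mod 7. M₂ = 7, y₂ ≡ 5 mod 17. z = 1×17×5 + 12×7×5 ≡ 29 mod 119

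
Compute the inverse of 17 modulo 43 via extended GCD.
Extended GCD: 17(-5) + 43(2) = 1. So 17^(-1) ≡ -5 ≡ 38 (mod 43). Verify: 17 × 38 = 646 ≡ 1 (mod 43)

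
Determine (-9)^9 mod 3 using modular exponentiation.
By repeated squaring (mod 3): (-9)^{1}≡0, (-9)^{2}≡0, (-9)^{4}≡0, (-9)^{8}≡0. Then (-9)^{9} = (-9)^{8+1} ≡ 0 × 0 ≡ 0 (mod 3)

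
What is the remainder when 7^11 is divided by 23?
By repeated squaring mod 23: 7^{1}≡7, 7^{2}≡3, 7^{4}≡9, 7^{8}≡12. Then 7^{11} = 7^{8+2+1} ≡ 12 × 3 × 7 ≡ 22 mod 23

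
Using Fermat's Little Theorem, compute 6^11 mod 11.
By Fermat: 6^{10} ≡ 1 (mod 11). So 6^{11} = 6^{10} · 6^{1} ≡ 6^{1} ≡ 6 (mod 11)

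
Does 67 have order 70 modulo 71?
ord_71(67) divides 70. For each prime q|70: 67^{35}≡70, 67^{14}≡5, 67^{10}≡48, none ≡ 1. So 67 has order 70 and is a primitive root mod 71.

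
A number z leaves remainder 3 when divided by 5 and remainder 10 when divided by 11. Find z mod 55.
M = 5 × 11 = 55. M₁ = 11, y₁ ≡ 1 mod 5. M₂ = 5, y₂ ≡ 9 mod 11. z = 3×11×1 + 10×5×9 ≡ 43 mod 55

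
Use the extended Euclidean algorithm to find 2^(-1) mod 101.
Extended GCD: 2(-50) + 101(1) = 1. So 2^(-1) ≡ -50 ≡ 51 mod 101. Verify: 2 × 51 = 102 ≡ 1 mod 101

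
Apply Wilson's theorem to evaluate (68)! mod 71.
(70)! = (68)! × (69) × (70) ≡ -1 mod 71. So (68)! ≡ -1 × [(70)(69)]^(-1) ≡ 35 mod 71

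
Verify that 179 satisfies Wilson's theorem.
(178)! mod 179 = 178. Since this equals -1 (mod 179), Wilson confirms 179 is prime.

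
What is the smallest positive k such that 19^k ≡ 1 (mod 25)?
Powers of 19 mod 25: 19^1≡19, 19^2≡11, 19^3≡9, 19^4≡21, 19^5≡24, 19^6≡6, 19^7≡14, 19^8≡16, 19^9≡4, 19^10≡1. ord_25(19) = 10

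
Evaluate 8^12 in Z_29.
By repeated squaring (mod 29): 8^{1}≡8, 8^{2}≡6, 8^{4}≡7, 8^{8}≡20. Then 8^{12} = 8^{8+4} ≡ 20 × 7 ≡ 24 (mod 29)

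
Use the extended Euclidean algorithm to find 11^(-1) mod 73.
Extended GCD: 11(20) + 73(-3) = 1. So 11^(-1) ≡ 20 mod 73. Verify: 11 × 20 = 220 ≡ 1 mod 73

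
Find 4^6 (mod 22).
By repeated squaring (mod 22): 4^{1}≡4, 4^{2}≡16, 4^{4}≡14. Then 4^{6} = 4^{4+2} ≡ 14 × 16 ≡ 4 (mod 22)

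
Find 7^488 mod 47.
Using Fermat: 7^{46} ≡ 1 mod 47. 488 ≡ 28 mod 46. So 7^{488} ≡ 7^{28} ≡ 28 mod 47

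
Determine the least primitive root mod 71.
g = 7. Powers: [7, 49, 59, 58, 51, 2, 14, ...] generates all 70 non-zero residues.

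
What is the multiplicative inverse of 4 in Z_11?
Since 11 is prime, by Fermat 4^(-1) ≡ 4^{9} ≡ 3 (mod 11). Verify: 4 × 3 = 12 ≡ 1 (mod 11)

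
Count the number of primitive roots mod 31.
A prime p has φ(p-1) primitive roots; here φ(30) = 8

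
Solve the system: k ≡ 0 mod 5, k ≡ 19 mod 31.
M = 5 × 31 = 155. M₁ = 31, y₁ ≡ 1 mod 5. M₂ = 5, y₂ ≡ 25 mod 31. k = 0×31×1 + 19×5×25 ≡ 50 mod 155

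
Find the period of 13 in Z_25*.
Powers of 13 mod 25: 13^1≡13, 13^2≡19, 13^3≡22, 13^4≡11, 13^5≡18, 13^6≡9, 13^7≡17, 13^8≡21, 13^9≡23, 13^10≡24, 13^11≡12, 13^12≡6, 13^13≡3, 13^14≡14, 13^15≡7, 13^16≡16, 13^17≡8, 13^18≡4, 13^19≡2, 13^20≡1. Order = 20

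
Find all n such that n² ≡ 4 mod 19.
The square roots of 4 mod 19 are 17 and 2. Verify: 17² = 289 ≡ 4 mod 19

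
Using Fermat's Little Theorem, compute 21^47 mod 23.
By Fermat: 21^{22} ≡ 1 mod 23. 47 = 2×22 + 3. So 21^{47} ≡ 21^{3} ≡ 15 mod 23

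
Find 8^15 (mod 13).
Using Fermat: 8^{12} ≡ 1 (mod 13). 15 ≡ 3 (mod 12). So 8^{15} ≡ 8^{3} ≡ 5 (mod 13)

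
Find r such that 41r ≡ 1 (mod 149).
Since 149 is prime, by Fermat 41^(-1) ≡ 41^{147} ≡ 40 (mod 149). Verify: 41 × 40 = 1640 ≡ 1 (mod 149)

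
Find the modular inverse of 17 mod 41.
Since 41 is prime, by Fermat 17^(-1) ≡ 17^{39} ≡ 29 mod 41. Verify: 17 × 29 = 493 ≡ 1 mod 41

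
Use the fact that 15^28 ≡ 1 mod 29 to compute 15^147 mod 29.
By Fermat: 15^{28} ≡ 1 mod 29. 147 = 5×28 + 7. So 15^{147} ≡ 15^{7} ≡ 17 mod 29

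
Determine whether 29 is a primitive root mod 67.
29^{3} ≡ 1 (mod 67) and 3 < 66, so ord_67(29) = 3 ≠ 66 and 29 is not a primitive root.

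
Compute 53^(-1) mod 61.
Since 61 is prime, by Fermat 53^(-1) ≡ 53^{59} ≡ 38 mod 61. Verify: 53 × 38 = 2014 ≡ 1 mod 61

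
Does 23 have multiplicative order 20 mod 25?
Powers of 23 mod 25: 23^1≡23, 23^2≡4, 23^3≡17, 23^4≡16, 23^5≡18, 23^6≡14, 23^7≡22, 23^8≡6, 23^9≡13, 23^10≡24, 23^11≡2, 23^12≡21, 23^13≡8, 23^14≡9, 23^15≡7, 23^16≡11, 23^17≡3, 23^18≡19, 23^19≡12, 23^20≡1. First k with 23^k≡1 is k=20. Yes, ord_25(23) = 20.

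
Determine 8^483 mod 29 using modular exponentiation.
Using Fermat: 8^{28} ≡ 1 mod 29. 483 ≡ 7 mod 28. So 8^{483} ≡ 8^{7} ≡ 17 mod 29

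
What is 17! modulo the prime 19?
(18)! = (17)! × (18) ≡ -1 (mod 19). So (17)! ≡ -1 × (18)^(-1) ≡ (-1)×(-1) = 1 (mod 19)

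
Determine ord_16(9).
Powers of 9 mod 16: 9^1≡9, 9^2≡1. So the order of 9 is 2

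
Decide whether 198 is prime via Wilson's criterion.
(197)! mod 198 = 0. Since 0 ≢ -1 (mod 198), 198 is not prime.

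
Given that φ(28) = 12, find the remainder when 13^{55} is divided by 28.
By Euler: 13^{12} ≡ 1 (mod 28) since gcd(13, 28) = 1. 55 = 4×12 + 7. So 13^{55} ≡ 13^{7} ≡ 13 (mod 28)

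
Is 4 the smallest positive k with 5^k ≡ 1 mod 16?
Powers of 5 mod 16: 5^1≡5, 5^2≡9, 5^3≡13, 5^4≡1. First k with 5^k≡1 is k=4. Yes, ord_16(5) = 4.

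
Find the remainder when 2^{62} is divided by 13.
By Fermat: 2^{12} ≡ 1 (mod 13). 62 = 5×12 + 2. So 2^{62} ≡ 2^{2} ≡ 4 (mod 13)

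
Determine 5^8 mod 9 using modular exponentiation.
By repeated squaring mod 9: 5^{1}≡5, 5^{2}≡7, 5^{4}≡4, 5^{8}≡7. So 5^{8} ≡ 7 mod 9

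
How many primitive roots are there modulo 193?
Number of primitive roots mod 193 = φ(p-1) = φ(192) = 64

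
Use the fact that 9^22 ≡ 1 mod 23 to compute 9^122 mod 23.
By Fermat: 9^{22} ≡ 1 mod 23. 122 = 5×22 + 12. So 9^{122} ≡ 9^{12} ≡ 9 mod 23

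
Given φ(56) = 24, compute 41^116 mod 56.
By Euler: 41^{24} ≡ 1 mod 56 since gcd(41, 56) = 1. 116 = 4×24 + 20. So 41^{116} ≡ 41^{20} ≡ 1 mod 56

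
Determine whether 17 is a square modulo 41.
By Euler's criterion: 17^{20} ≡ 40 mod 41. Since this equals -1 (≡ 40), 17 is not a QR.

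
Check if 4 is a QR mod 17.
By Euler's criterion: 4^{8} ≡ 1 mod 17. Since this equals 1, 4 is a QR.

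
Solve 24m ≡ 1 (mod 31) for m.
Since 31 is prime, by Fermat 24^(-1) ≡ 24^{29} ≡ 22 (mod 31). Verify: 24 × 22 = 528 ≡ 1 (mod 31)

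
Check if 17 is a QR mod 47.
By Euler's criterion: 17^{23} ≡ 1 mod 47. Since this equals 1, 17 is a QR.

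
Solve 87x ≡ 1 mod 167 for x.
Since 167 is prime, by Fermat 87^(-1) ≡ 87^{165} ≡ 48 mod 167. Verify: 87 × 48 = 4176 ≡ 1 mod 167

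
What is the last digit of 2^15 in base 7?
Using Fermat: 2^{6} ≡ 1 (mod 7). 15 ≡ 3 (mod 6). So 2^{15} ≡ 2^{3} ≡ 1 (mod 7)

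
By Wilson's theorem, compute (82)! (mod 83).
By Wilson's theorem, (82)! ≡ -1 ≡ 82 (mod 83)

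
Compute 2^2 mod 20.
2^{2} = 4 ≡ 4 mod 20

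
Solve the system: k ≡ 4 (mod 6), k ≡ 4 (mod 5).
M = 6 × 5 = 30. M₁ = 5, y₁ ≡ 5 (mod 6). M₂ = 6, y₂ ≡ 1 (mod 5). k = 4×5×5 + 4×6×1 ≡ 4 (mod 30)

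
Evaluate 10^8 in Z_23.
By repeated squaring mod 23: 10^{1}≡10, 10^{2}≡8, 10^{4}≡18, 10^{8}≡2. So 10^{8} ≡ 2 mod 23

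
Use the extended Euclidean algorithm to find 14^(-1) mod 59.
Extended GCD: 14(-21) + 59(5) = 1. So 14^(-1) ≡ -21 ≡ 38 (mod 59). Verify: 14 × 38 = 532 ≡ 1 (mod 59)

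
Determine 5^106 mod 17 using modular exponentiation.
Using Fermat: 5^{16} ≡ 1 mod 17. 106 ≡ 10 mod 16. So 5^{106} ≡ 5^{10} ≡ 9 mod 17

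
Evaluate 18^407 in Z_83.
Using Fermat: 18^{82} ≡ 1 mod 83. 407 ≡ 79 mod 82. So 18^{407} ≡ 18^{79} ≡ 34 mod 83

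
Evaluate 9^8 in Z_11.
By repeated squaring (mod 11): 9^{1}≡9, 9^{2}≡4, 9^{4}≡5, 9^{8}≡3. So 9^{8} ≡ 3 (mod 11)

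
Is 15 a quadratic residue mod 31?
By Euler's criterion: 15^{15} ≡ 30 mod 31. Since this equals -1 (≡ 30), 15 is not a QR.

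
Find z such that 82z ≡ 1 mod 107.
Since 107 is prime, by Fermat 82^(-1) ≡ 82^{105} ≡ 77 mod 107. Verify: 82 × 77 = 6314 ≡ 1 mod 107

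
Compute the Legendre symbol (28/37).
(28/37) = 28^{18} mod 37 = 1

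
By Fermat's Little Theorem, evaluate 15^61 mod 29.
By Fermat: 15^{28} ≡ 1 mod 29. 61 = 2×28 + 5. So 15^{61} ≡ 15^{5} ≡ 10 mod 29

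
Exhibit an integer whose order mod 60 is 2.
11 has order 2 mod 60 since 11^{2} ≡ 1 (mod 60) and no smaller power works.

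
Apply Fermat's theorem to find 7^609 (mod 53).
By Fermat: 7^{52} ≡ 1 (mod 53). 609 ≡ 37 (mod 52). So 7^{609} ≡ 7^{37} ≡ 40 (mod 53)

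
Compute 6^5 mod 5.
Using Fermat: 6^{4} ≡ 1 mod 5. 5 ≡ 1 mod 4. So 6^{5} ≡ 6^{1} ≡ 1 mod 5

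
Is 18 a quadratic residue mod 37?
By Euler's criterion: 18^{18} ≡ 36 mod 37. Since this equals -1 (≡ 36), 18 is not a QR.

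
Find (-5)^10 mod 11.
Using Fermat: (-5)^{10} ≡ 1 mod 11. 10 ≡ 0 mod 10. So (-5)^{10} ≡ (-5)^{0} ≡ 1 mod 11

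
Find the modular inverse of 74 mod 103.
Since 103 is prime, by Fermat 74^(-1) ≡ 74^{101} ≡ 71 (mod 103). Verify: 74 × 71 = 5254 ≡ 1 (mod 103)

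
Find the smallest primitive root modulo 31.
g = 3. For each prime q|30: 3^{15}≡30, 3^{10}≡25, 3^{6}≡16, none ≡ 1, so ord_31(3) = 30 and 3 is a primitive root.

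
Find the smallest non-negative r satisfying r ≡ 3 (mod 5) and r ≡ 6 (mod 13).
M = 5 × 13 = 65. M₁ = 13, y₁ ≡ 2 (mod 5). M₂ = 5, y₂ ≡ 8 (mod 13). r = 3×13×2 + 6×5×8 ≡ 58 (mod 65)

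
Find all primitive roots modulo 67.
There are φ(66) = 20 primitive roots mod 67: {2, 7, 11, 12, 13, 18, 20, 28, 31, 32, 34, 41, 44, 46, 48, 50, 51, 57, 61, 63}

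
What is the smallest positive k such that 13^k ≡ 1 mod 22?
Powers of 13 mod 22: 13^1≡13, 13^2≡15, 13^3≡19, 13^4≡5, 13^5≡21, 13^6≡9, 13^7≡7, 13^8≡3, 13^9≡17, 13^10≡1. Order = 10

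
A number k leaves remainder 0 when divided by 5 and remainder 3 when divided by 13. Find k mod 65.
M = 5 × 13 = 65. M₁ = 13, y₁ ≡ 2 mod 5. M₂ = 5, y₂ ≡ 8 mod 13. k = 0×13×2 + 3×5×8 ≡ 55 mod 65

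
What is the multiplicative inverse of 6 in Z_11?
Since 11 is prime, by Fermat 6^(-1) ≡ 6^{9} ≡ 2 (mod 11). Verify: 6 × 2 = 12 ≡ 1 (mod 11)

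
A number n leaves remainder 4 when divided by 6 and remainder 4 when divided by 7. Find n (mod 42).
M = 6 × 7 = 42. M₁ = 7, y₁ ≡ 1 (mod 6). M₂ = 6, y₂ ≡ 6 (mod 7). n = 4×7×1 + 4×6×6 ≡ 4 (mod 42)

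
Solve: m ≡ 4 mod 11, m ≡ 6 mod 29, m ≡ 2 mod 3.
M = 11 × 29 × 3 = 957. M₁ = 87, y₁ ≡ 10 mod 11. M₂ = 33, y₂ ≡ 22 mod 29. M₃ = 319, y₃ ≡ 1 mod 3. m = 4×87×10 + 6×33×22 + 2×319×1 ≡ 818 mod 957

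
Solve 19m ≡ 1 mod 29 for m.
Since 29 is prime, by Fermat 19^(-1) ≡ 19^{27} ≡ 26 mod 29. Verify: 19 × 26 = 494 ≡ 1 mod 29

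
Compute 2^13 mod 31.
By repeated squaring mod 31: 2^{1}≡2, 2^{2}≡4, 2^{4}≡16, 2^{8}≡8. Then 2^{13} = 2^{8+4+1} ≡ 8 × 16 × 2 ≡ 8 mod 31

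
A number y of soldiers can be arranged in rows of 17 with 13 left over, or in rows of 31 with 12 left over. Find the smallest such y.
M = 17 × 31 = 527. M₁ = 31, y₁ ≡ 11 (mod 17). M₂ = 17, y₂ ≡ 11 (mod 31). y = 13×31×11 + 12×17×11 ≡ 353 (mod 527)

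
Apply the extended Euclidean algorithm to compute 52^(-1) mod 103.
Extended GCD: 52(2) + 103(-1) = 1. So 52^(-1) ≡ 2 mod 103. Verify: 52 × 2 = 104 ≡ 1 mod 103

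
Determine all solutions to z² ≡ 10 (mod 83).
The square roots of 10 mod 83 are 33 and 50. Verify: 33² = 1089 ≡ 10 (mod 83)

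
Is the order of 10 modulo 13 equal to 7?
Powers of 10 mod 13: 10^1≡10, 10^2≡9, 10^3≡12, 10^4≡3, 10^5≡4, 10^6≡1. Already 10^6≡1, so the order is 6 < 7. No, the actual order is 6.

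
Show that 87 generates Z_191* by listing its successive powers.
87^1, 87^2, ..., 87^{190} mod 191: [87, 120, 126, 75, 31, 23, 91, 86, 33, 6, 140, 147, 183, 68, 186, 138, 164, 134, 7, 36, 76, 118, 143, 26, 161, 64, 29, 40, 42, 25, 74, 135, 94, 156, 11, 2, 174, 49, 61, 150, 62, 46, 182, 172, 66, 12, 89, 103, 175, 136, 181, 85, 137, 77, 14, 72, 152, 45, 95, 52, 131, 128, 58, 80, 84, 50, 148, 79, 188, 121, 22, 4, 157, 98, 122, 109, 124, 92, 173, 153, 132, 24, 178, 15, 159, 81, 171, 170, 83, 154, 28, 144, 113, 90, 190, 104, 71, 65, 116, 160, 168, 100, 105, 158, 185, 51, 44, 8, 123, 5, 53, 27, 57, 184, 155, 115, 73, 48, 165, 30, 127, 162, 151, 149, 166, 117, 56, 97, 35, 180, 189, 17, 142, 130, 41, 129, 145, 9, 19, 125, 179, 102, 88, 16, 55, 10, 106, 54, 114, 177, 119, 39, 146, 96, 139, 60, 63, 133, 111, 107, 141, 43, 112, 3, 70, 169, 187, 34, 93, 69, 82, 67, 99, 18, 38, 59, 167, 13, 176, 32, 110, 20, 21, 108, 37, 163, 47, 78, 101, 1]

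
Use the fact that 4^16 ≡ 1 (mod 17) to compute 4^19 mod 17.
By Fermat: 4^{16} ≡ 1 (mod 17). So 4^{19} = 4^{16} · 4^{3} ≡ 4^{3} ≡ 13 (mod 17)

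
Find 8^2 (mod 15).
8^{2} = 64 ≡ 4 (mod 15)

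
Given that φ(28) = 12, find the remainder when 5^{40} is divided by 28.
By Euler: 5^{12} ≡ 1 mod 28 since gcd(5, 28) = 1. 40 = 3×12 + 4. So 5^{40} ≡ 5^{4} ≡ 9 mod 28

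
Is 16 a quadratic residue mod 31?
By Euler's criterion: 16^{15} ≡ 1 (mod 31). Since this equals 1, 16 is a QR.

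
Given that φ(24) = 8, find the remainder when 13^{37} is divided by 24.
By Euler: 13^{8} ≡ 1 mod 24 since gcd(13, 24) = 1. 37 = 4×8 + 5. So 13^{37} ≡ 13^{5} ≡ 13 mod 24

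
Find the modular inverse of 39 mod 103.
Since 103 is prime, by Fermat 39^(-1) ≡ 39^{101} ≡ 37 mod 103. Verify: 39 × 37 = 1443 ≡ 1 mod 103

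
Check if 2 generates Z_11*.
ord_11(2) divides 10. For each prime q|10: 2^{5}≡10, 2^{2}≡4, none ≡ 1. So 2 has order 10 and is a primitive root mod 11.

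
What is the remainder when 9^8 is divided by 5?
Using Fermat: 9^{4} ≡ 1 (mod 5). 8 ≡ 0 (mod 4). So 9^{8} ≡ 9^{0} ≡ 1 (mod 5)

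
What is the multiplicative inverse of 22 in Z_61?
Since 61 is prime, by Fermat 22^(-1) ≡ 22^{59} ≡ 25 (mod 61). Verify: 22 × 25 = 550 ≡ 1 (mod 61)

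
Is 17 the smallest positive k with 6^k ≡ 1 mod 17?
Powers of 6 mod 17: 6^1≡6, 6^2≡2, 6^3≡12, 6^4≡4, 6^5≡7, 6^6≡8, 6^7≡14, 6^8≡16, 6^9≡11, 6^10≡15, 6^11≡5, 6^12≡13, 6^13≡10, 6^14≡9, 6^15≡3, 6^16≡1. Already 6^16≡1, so the order is 16 < 17. No, the actual order is 16.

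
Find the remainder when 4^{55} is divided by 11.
By Fermat: 4^{10} ≡ 1 (mod 11). 55 = 5×10 + 5. So 4^{55} ≡ 4^{5} ≡ 1 (mod 11)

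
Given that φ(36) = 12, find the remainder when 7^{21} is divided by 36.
By Euler: 7^{12} ≡ 1 mod 36 since gcd(7, 36) = 1. 21 = 1×12 + 9. So 7^{21} ≡ 7^{9} ≡ 19 mod 36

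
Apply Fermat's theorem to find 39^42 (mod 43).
By Fermat's Little Theorem, 39^{42} ≡ 1 (mod 43) since 43 is prime and gcd(39, 43) = 1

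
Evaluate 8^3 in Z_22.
8^{3} = 512 ≡ 6 mod 22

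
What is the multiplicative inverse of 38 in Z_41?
Since 41 is prime, by Fermat 38^(-1) ≡ 38^{39} ≡ 27 (mod 41). Verify: 38 × 27 = 1026 ≡ 1 (mod 41)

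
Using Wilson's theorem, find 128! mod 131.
(130)! = (128)! × (129) × (130) ≡ -1 (mod 131). So (128)! ≡ -1 × [(130)(129)]^(-1) ≡ 65 (mod 131)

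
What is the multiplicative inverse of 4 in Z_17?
Since 17 is prime, by Fermat 4^(-1) ≡ 4^{15} ≡ 13 (mod 17). Verify: 4 × 13 = 52 ≡ 1 (mod 17)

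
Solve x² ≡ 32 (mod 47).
The square roots of 32 mod 47 are 28 and 19. Verify: 28² = 784 ≡ 32 (mod 47)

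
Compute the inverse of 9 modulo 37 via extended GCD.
Extended GCD: 9(-4) + 37(1) = 1. So 9^(-1) ≡ -4 ≡ 33 mod 37. Verify: 9 × 33 = 297 ≡ 1 mod 37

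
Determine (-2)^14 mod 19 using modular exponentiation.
By repeated squaring (mod 19): (-2)^{1}≡17, (-2)^{2}≡4, (-2)^{4}≡16, (-2)^{8}≡9. Then (-2)^{14} = (-2)^{8+4+2} ≡ 9 × 16 × 4 ≡ 6 (mod 19)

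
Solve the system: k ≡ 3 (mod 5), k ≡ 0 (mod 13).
M = 5 × 13 = 65. M₁ = 13, y₁ ≡ 2 (mod 5). M₂ = 5, y₂ ≡ 8 (mod 13). k = 3×13×2 + 0×5×8 ≡ 13 (mod 65)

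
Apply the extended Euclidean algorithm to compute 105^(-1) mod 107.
Extended GCD: 105(53) + 107(-52) = 1. So 105^(-1) ≡ 53 mod 107. Verify: 105 × 53 = 5565 ≡ 1 mod 107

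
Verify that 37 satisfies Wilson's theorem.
(36)! mod 37 = 36. Since this equals -1 (mod 37), Wilson confirms 37 is prime.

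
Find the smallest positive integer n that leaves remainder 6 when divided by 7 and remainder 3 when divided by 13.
M = 7 × 13 = 91. M₁ = 13, y₁ ≡ 6 (mod 7). M₂ = 7, y₂ ≡ 2 (mod 13). n = 6×13×6 + 3×7×2 ≡ 55 (mod 91)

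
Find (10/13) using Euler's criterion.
(10/13) = 10^{6} mod 13 = 1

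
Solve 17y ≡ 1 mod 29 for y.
Since 29 is prime, by Fermat 17^(-1) ≡ 17^{27} ≡ 12 mod 29. Verify: 17 × 12 = 204 ≡ 1 mod 29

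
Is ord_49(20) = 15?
Powers of 20 mod 49: 20^1≡20, 20^2≡8, 20^3≡13, 20^4≡15, 20^5≡6, 20^6≡22, 20^7≡48, 20^8≡29, 20^9≡41, 20^10≡36, 20^11≡34, 20^12≡43, 20^13≡27, 20^14≡1. Already 20^14≡1, so the order is 14 < 15. No, the actual order is 14.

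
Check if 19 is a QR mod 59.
By Euler's criterion: 19^{29} ≡ 1 (mod 59). Since this equals 1, 19 is a QR.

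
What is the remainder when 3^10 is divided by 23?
By repeated squaring mod 23: 3^{1}≡3, 3^{2}≡9, 3^{4}≡12, 3^{8}≡6. Then 3^{10} = 3^{8+2} ≡ 6 × 9 ≡ 8 mod 23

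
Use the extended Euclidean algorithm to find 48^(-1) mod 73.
Extended GCD: 48(35) + 73(-23) = 1. So 48^(-1) ≡ 35 (mod 73). Verify: 48 × 35 = 1680 ≡ 1 (mod 73)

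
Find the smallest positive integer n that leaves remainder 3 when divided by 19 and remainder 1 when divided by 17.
M = 19 × 17 = 323. M₁ = 17, y₁ ≡ 9 (mod 19). M₂ = 19, y₂ ≡ 9 (mod 17). n = 3×17×9 + 1×19×9 ≡ 307 (mod 323)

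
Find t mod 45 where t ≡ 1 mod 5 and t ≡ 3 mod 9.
M = 5 × 9 = 45. M₁ = 9, y₁ ≡ 4 mod 5. M₂ = 5, y₂ ≡ 2 mod 9. t = 1×9×4 + 3×5×2 ≡ 21 mod 45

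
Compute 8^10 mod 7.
Using Fermat: 8^{6} ≡ 1 (mod 7). 10 ≡ 4 (mod 6). So 8^{10} ≡ 8^{4} ≡ 1 (mod 7)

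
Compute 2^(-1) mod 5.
Since 5 is prime, by Fermat 2^(-1) ≡ 2^{3} ≡ 3 mod 5. Verify: 2 × 3 = 6 ≡ 1 mod 5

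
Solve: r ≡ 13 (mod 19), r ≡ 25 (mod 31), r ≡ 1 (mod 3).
M = 19 × 31 × 3 = 1767. M₁ = 93, y₁ ≡ 9 (mod 19). M₂ = 57, y₂ ≡ 6 (mod 31). M₃ = 589, y₃ ≡ 1 (mod 3). r = 13×93×9 + 25×57×6 + 1×589×1 ≡ 583 (mod 1767)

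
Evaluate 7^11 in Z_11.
Using Fermat: 7^{10} ≡ 1 mod 11. 11 ≡ 1 mod 10. So 7^{11} ≡ 7^{1} ≡ 7 mod 11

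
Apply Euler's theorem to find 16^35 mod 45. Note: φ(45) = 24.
By Euler: 16^{24} ≡ 1 mod 45 since gcd(16, 45) = 1. 35 = 1×24 + 11. So 16^{35} ≡ 16^{11} ≡ 31 mod 45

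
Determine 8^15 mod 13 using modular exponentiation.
Using Fermat: 8^{12} ≡ 1 mod 13. 15 ≡ 3 mod 12. So 8^{15} ≡ 8^{3} ≡ 5 mod 13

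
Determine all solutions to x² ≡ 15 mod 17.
The square roots of 15 mod 17 are 7 and 10. Verify: 7² = 49 ≡ 15 mod 17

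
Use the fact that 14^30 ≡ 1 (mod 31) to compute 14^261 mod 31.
By Fermat: 14^{30} ≡ 1 (mod 31). 261 ≡ 21 (mod 30). So 14^{261} ≡ 14^{21} ≡ 8 (mod 31)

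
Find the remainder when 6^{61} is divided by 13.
By Fermat: 6^{12} ≡ 1 mod 13. 61 = 5×12 + 1. So 6^{61} ≡ 6^{1} ≡ 6 mod 13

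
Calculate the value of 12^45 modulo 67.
By repeated squaring mod 67: 12^{1}≡12, 12^{2}≡10, 12^{4}≡33, 12^{8}≡17, 12^{16}≡21, 12^{32}≡39. Then 12^{45} = 12^{32+8+4+1} ≡ 39 × 17 × 33 × 12 ≡ 42 mod 67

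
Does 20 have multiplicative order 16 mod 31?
Powers of 20 mod 31: 20^1≡20, 20^2≡28, 20^3≡2, 20^4≡9, 20^5≡25, 20^6≡4, 20^7≡18, 20^8≡19, 20^9≡8, 20^10≡5, 20^11≡7, 20^12≡16, 20^13≡10, 20^14≡14, 20^15≡1. Already 20^15≡1, so the order is 15 < 16. No, the actual order is 15.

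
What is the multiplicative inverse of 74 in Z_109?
Since 109 is prime, by Fermat 74^(-1) ≡ 74^{107} ≡ 28 (mod 109). Verify: 74 × 28 = 2072 ≡ 1 (mod 109)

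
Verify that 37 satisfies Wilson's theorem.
(36)! mod 37 = 36. Since this equals -1 mod 37, Wilson confirms 37 is prime.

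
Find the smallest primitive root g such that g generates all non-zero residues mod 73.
g = 5. For each prime q|72: 5^{36}≡72, 5^{24}≡8, none ≡ 1, so ord_73(5) = 72 and 5 is a primitive root.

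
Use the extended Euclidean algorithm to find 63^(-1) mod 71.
Extended GCD: 63(-9) + 71(8) = 1. So 63^(-1) ≡ -9 ≡ 62 mod 71. Verify: 63 × 62 = 3906 ≡ 1 mod 71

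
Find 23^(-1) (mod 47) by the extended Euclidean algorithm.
Extended GCD: 23(-2) + 47(1) = 1. So 23^(-1) ≡ -2 ≡ 45 (mod 47). Verify: 23 × 45 = 1035 ≡ 1 (mod 47)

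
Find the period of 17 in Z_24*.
Powers of 17 mod 24: 17^1≡17, 17^2≡1. So the order of 17 is 2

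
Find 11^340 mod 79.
Using Fermat: 11^{78} ≡ 1 mod 79. 340 ≡ 28 mod 78. So 11^{340} ≡ 11^{28} ≡ 19 mod 79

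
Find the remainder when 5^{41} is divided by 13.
By Fermat: 5^{12} ≡ 1 mod 13. 41 = 3×12 + 5. So 5^{41} ≡ 5^{5} ≡ 5 mod 13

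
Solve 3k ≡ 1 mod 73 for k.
Since 73 is prime, by Fermat 3^(-1) ≡ 3^{71} ≡ 49 mod 73. Verify: 3 × 49 = 147 ≡ 1 mod 73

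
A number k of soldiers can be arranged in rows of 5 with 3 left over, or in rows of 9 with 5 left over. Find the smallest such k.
M = 5 × 9 = 45. M₁ = 9, y₁ ≡ 4 (mod 5). M₂ = 5, y₂ ≡ 2 (mod 9). k = 3×9×4 + 5×5×2 ≡ 23 (mod 45)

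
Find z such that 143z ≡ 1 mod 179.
Since 179 is prime, by Fermat 143^(-1) ≡ 143^{177} ≡ 174 mod 179. Verify: 143 × 174 = 24882 ≡ 1 mod 179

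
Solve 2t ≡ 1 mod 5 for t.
Since 5 is prime, by Fermat 2^(-1) ≡ 2^{3} ≡ 3 mod 5. Verify: 2 × 3 = 6 ≡ 1 mod 5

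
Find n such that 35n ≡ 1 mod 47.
Since 47 is prime, by Fermat 35^(-1) ≡ 35^{45} ≡ 43 mod 47. Verify: 35 × 43 = 1505 ≡ 1 mod 47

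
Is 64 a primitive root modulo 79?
64^{13} ≡ 1 mod 79 and 13 < 78, so ord_79(64) = 13 ≠ 78 and 64 is not a primitive root.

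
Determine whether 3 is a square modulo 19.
By Euler's criterion: 3^{9} ≡ 18 (mod 19). Since this equals -1 (≡ 18), 3 is not a QR.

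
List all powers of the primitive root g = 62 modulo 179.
62^1, 62^2, ..., 62^{178} mod 179: [62, 85, 79, 65, 92, 155, 123, 108, 73, 51, 119, 39, 91, 93, 38, 29, 8, 138, 143, 95, 162, 20, 166, 89, 148, 47, 50, 57, 133, 12, 28, 125, 53, 64, 30, 70, 44, 43, 160, 75, 175, 110, 18, 42, 98, 169, 96, 45, 105, 66, 154, 61, 23, 173, 165, 27, 63, 147, 164, 144, 157, 68, 99, 52, 2, 124, 170, 158, 130, 5, 131, 67, 37, 146, 102, 59, 78, 3, 7, 76, 58, 16, 97, 107, 11, 145, 40, 153, 178, 117, 94, 100, 114, 87, 24, 56, 71, 106, 128, 60, 140, 88, 86, 141, 150, 171, 41, 36, 84, 17, 159, 13, 90, 31, 132, 129, 122, 46, 167, 151, 54, 126, 115, 149, 109, 135, 136, 19, 104, 4, 69, 161, 137, 81, 10, 83, 134, 74, 113, 25, 118, 156, 6, 14, 152, 116, 32, 15, 35, 22, 111, 80, 127, 177, 55, 9, 21, 49, 174, 48, 112, 142, 33, 77, 120, 101, 176, 172, 103, 121, 163, 82, 72, 168, 34, 139, 26, 1]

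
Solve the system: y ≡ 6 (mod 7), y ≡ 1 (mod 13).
M = 7 × 13 = 91. M₁ = 13, y₁ ≡ 6 (mod 7). M₂ = 7, y₂ ≡ 2 (mod 13). y = 6×13×6 + 1×7×2 ≡ 27 (mod 91)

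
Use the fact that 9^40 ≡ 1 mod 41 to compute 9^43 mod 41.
By Fermat: 9^{40} ≡ 1 mod 41. So 9^{43} = 9^{40} · 9^{3} ≡ 9^{3} ≡ 32 mod 41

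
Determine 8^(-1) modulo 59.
Since 59 is prime, by Fermat 8^(-1) ≡ 8^{57} ≡ 37 (mod 59). Verify: 8 × 37 = 296 ≡ 1 (mod 59)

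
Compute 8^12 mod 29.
By repeated squaring (mod 29): 8^{1}≡8, 8^{2}≡6, 8^{4}≡7, 8^{8}≡20. Then 8^{12} = 8^{8+4} ≡ 20 × 7 ≡ 24 (mod 29)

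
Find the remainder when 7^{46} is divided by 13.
By Fermat: 7^{12} ≡ 1 mod 13. 46 = 3×12 + 10. So 7^{46} ≡ 7^{10} ≡ 4 mod 13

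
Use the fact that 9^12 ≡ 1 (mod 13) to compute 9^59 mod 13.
By Fermat: 9^{12} ≡ 1 (mod 13). 59 = 4×12 + 11. So 9^{59} ≡ 9^{11} ≡ 3 (mod 13)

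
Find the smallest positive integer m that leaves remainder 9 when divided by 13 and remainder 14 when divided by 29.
M = 13 × 29 = 377. M₁ = 29, y₁ ≡ 9 (mod 13). M₂ = 13, y₂ ≡ 9 (mod 29). m = 9×29×9 + 14×13×9 ≡ 217 (mod 377)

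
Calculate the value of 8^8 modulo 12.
By repeated squaring (mod 12): 8^{1}≡8, 8^{2}≡4, 8^{4}≡4, 8^{8}≡4. So 8^{8} ≡ 4 (mod 12)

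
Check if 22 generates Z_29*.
22^{14} ≡ 1 mod 29 and 14 < 28, so ord_29(22) = 14 ≠ 28 and 22 is not a primitive root.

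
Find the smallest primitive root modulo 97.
g = 5. Powers: [5, 25, 28, 43, 21, 8, 40, ...] generates all 96 non-zero residues.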